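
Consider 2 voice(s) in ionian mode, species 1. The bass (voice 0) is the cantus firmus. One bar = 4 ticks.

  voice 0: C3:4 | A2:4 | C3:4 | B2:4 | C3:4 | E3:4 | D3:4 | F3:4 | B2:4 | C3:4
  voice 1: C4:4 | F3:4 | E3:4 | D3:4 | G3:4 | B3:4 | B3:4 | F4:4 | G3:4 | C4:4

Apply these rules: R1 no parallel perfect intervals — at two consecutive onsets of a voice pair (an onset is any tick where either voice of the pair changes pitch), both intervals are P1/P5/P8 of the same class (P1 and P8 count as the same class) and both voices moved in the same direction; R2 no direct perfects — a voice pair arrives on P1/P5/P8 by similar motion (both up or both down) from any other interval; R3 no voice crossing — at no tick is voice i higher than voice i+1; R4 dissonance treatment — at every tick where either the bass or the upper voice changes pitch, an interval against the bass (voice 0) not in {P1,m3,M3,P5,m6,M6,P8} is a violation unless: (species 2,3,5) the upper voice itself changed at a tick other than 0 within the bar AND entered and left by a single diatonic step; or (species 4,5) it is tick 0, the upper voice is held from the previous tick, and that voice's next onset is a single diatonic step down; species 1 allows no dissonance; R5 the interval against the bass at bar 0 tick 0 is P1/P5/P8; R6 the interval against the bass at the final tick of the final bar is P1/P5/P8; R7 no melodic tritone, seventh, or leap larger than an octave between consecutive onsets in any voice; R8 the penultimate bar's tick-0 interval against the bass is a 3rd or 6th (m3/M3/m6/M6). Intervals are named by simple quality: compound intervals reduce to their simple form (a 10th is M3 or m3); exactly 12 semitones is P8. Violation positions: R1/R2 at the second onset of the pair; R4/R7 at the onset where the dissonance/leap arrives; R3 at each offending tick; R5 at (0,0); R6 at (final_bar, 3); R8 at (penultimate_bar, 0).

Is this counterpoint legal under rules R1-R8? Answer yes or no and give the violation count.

No (7 violations)

bar 0: v0=C3 v1=C4 (P8)
bar 1: v0=A2 v1=F3 (m6)
bar 2: v0=C3 v1=E3 (M3)
bar 3: v0=B2 v1=D3 (m3)
bar 4: v0=C3 v1=G3 (P5)
bar 5: v0=E3 v1=B3 (P5)
bar 6: v0=D3 v1=B3 (M6)
bar 7: v0=F3 v1=F4 (P8)
bar 8: v0=B2 v1=G3 (m6)
bar 9: v0=C3 v1=C4 (P8)
  R2 @ bar4.0: B2/D3 m3 -> C3/G3 P5 similar
  R1 @ bar5.0: C3/G3 P5 -> E3/B3 P5 similar
  R2 @ bar7.0: D3/B3 M6 -> F3/F4 P8 similar
  R7 @ bar7.0: B3->F4 leap 6st
  R7 @ bar8.0: F3->B2 leap 6st
  R7 @ bar8.0: F4->G3 leap 10st
  R2 @ bar9.0: B2/G3 m6 -> C3/C4 P8 similar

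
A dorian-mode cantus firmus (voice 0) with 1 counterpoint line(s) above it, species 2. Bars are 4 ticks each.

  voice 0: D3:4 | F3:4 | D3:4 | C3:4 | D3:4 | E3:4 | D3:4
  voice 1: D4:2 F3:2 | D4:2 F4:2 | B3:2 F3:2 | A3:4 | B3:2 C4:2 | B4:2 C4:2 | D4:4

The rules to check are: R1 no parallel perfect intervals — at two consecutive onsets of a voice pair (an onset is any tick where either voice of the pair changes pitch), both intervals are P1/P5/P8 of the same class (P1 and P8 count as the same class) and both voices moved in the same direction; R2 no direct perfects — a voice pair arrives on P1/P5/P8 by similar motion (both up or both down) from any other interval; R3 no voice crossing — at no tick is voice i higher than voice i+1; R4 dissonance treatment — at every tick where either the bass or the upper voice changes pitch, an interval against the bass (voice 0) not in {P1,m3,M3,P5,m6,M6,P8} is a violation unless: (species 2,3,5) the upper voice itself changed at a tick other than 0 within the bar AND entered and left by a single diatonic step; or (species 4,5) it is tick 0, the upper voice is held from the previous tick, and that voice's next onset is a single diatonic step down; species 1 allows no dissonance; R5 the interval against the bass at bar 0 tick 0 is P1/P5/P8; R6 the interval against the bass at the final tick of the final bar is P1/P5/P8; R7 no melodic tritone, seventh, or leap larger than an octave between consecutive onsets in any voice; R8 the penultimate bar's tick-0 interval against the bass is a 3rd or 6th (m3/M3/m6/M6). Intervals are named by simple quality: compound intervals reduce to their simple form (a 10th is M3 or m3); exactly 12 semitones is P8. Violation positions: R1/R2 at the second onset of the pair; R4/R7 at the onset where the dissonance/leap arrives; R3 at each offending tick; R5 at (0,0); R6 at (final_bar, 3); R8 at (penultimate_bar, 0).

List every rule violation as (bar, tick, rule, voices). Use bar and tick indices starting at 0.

(2, 0, R7, (1,))
(2, 2, R7, (1,))
(4, 2, R4, (0, 1))
(5, 0, R2, (0, 1))
(5, 0, R7, (1,))
(5, 0, R8, (0, 1))
(5, 2, R7, (1,))

bar 0: v0=D3 v1=D4 downbeat P8
bar 1: v0=F3 v1=D4 downbeat M6
bar 2: v0=D3 v1=B3 downbeat M6
bar 3: v0=C3 v1=A3 downbeat M6
bar 4: v0=D3 v1=B3 downbeat M6
bar 5: v0=E3 v1=B4 downbeat P5
bar 6: v0=D3 v1=D4 downbeat P8
  -> R7 @ bar 2 tick 0 v(1,): F4->B3 leap 6st
  -> R7 @ bar 2 tick 2 v(1,): B3->F3 leap 6st
  -> R4 @ bar 4 tick 2 v(0, 1): D3/C4 m7 untreated
  -> R2 @ bar 5 tick 0 v(0, 1): D3/C4 m7 -> E3/B4 P5 similar
  -> R7 @ bar 5 tick 0 v(1,): C4->B4 leap 11st
  -> R8 @ bar 5 tick 0 v(0, 1): penult P5 not 3rd/6th
  -> R7 @ bar 5 tick 2 v(1,): B4->C4 leap 11st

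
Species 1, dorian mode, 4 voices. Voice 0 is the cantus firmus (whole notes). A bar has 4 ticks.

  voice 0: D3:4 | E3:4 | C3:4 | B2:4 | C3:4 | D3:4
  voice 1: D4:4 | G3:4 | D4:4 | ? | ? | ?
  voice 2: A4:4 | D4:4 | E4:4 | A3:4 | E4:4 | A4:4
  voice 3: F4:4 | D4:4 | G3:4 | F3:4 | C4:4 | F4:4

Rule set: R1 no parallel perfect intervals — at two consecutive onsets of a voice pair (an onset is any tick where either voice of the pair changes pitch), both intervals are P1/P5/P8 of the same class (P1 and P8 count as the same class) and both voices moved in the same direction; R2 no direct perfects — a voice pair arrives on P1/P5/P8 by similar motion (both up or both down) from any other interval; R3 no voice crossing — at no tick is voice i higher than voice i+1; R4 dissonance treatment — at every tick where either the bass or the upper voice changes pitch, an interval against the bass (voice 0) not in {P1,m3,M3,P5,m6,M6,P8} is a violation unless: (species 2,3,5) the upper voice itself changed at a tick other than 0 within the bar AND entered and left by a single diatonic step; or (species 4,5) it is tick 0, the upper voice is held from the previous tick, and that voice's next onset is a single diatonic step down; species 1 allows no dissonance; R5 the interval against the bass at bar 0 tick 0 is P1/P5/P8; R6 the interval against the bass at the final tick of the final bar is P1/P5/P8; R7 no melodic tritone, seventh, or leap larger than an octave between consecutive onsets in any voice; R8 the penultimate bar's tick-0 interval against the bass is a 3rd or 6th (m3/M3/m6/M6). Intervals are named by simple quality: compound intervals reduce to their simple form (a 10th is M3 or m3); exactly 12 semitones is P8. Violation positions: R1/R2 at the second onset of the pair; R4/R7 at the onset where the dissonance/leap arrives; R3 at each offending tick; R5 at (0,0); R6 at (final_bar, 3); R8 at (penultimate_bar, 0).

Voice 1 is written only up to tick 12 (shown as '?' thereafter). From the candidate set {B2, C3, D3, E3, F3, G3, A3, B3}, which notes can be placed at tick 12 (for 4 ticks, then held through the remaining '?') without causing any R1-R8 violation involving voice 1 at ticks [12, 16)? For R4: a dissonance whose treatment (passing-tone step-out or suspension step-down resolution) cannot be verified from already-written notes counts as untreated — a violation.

B2: violates R2,R7
C3: violates R4,R7
D3: violates R2
E3: violates R4,R7
F3: violates R2,R4
G3: legal
A3: violates R2,R4
B3: violates R2,R3

{G3}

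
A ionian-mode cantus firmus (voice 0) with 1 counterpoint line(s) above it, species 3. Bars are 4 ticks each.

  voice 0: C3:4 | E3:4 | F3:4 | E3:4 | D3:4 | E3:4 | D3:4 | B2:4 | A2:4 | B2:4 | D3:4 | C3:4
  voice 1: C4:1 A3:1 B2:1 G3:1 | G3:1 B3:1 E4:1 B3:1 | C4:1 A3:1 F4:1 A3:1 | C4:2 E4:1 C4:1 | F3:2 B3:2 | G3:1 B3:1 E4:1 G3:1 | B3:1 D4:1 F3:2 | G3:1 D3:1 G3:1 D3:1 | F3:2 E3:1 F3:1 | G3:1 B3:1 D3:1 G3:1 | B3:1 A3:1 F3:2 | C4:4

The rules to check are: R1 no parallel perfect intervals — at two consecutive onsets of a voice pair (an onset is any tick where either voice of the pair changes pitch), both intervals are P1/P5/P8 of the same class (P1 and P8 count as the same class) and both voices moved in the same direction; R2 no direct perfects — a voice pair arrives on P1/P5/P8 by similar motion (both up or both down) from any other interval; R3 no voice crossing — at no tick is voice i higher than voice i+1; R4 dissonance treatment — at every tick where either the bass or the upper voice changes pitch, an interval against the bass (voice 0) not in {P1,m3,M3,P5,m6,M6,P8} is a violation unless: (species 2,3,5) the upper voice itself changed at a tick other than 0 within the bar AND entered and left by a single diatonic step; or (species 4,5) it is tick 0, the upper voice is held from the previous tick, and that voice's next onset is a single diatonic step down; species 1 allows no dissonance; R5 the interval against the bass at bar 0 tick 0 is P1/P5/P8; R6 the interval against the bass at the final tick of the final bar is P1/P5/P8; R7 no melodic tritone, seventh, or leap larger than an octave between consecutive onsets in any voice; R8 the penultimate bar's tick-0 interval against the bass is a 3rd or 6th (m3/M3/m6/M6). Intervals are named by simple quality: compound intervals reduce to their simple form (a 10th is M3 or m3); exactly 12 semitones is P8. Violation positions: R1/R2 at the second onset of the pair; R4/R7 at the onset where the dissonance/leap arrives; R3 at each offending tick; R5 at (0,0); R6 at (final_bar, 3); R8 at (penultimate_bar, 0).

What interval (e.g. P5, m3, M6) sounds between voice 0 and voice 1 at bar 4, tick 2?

voice 0=D3 voice 1=B3 -> M6

M6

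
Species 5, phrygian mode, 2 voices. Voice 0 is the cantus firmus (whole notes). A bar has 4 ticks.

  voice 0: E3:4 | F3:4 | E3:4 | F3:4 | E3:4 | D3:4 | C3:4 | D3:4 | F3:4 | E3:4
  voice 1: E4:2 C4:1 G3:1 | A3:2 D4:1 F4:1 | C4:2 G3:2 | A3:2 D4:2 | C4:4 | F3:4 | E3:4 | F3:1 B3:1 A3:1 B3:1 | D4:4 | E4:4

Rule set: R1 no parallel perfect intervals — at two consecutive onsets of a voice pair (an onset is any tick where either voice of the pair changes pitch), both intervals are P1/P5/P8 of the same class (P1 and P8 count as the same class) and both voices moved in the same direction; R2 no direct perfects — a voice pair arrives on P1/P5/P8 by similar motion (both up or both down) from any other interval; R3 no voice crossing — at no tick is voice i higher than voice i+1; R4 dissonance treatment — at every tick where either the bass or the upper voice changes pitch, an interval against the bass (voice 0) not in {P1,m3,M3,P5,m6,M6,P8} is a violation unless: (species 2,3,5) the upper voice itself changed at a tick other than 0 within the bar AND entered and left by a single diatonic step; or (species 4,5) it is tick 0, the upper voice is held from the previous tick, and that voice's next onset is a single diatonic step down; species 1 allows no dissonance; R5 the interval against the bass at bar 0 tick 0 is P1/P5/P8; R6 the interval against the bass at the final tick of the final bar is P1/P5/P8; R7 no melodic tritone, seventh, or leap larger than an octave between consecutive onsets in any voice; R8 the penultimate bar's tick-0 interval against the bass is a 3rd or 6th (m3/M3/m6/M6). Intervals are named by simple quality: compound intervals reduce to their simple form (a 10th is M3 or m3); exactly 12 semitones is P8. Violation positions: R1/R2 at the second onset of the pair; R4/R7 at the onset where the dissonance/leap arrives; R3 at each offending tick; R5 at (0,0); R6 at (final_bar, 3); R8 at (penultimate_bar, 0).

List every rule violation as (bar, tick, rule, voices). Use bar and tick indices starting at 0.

bar 0: v0=E3 v1=E4 downbeat P8
bar 1: v0=F3 v1=A3 downbeat M3
bar 2: v0=E3 v1=C4 downbeat m6
bar 3: v0=F3 v1=A3 downbeat M3
bar 4: v0=E3 v1=C4 downbeat m6
bar 5: v0=D3 v1=F3 downbeat m3
bar 6: v0=C3 v1=E3 downbeat M3
bar 7: v0=D3 v1=F3 downbeat m3
bar 8: v0=F3 v1=D4 downbeat M6
bar 9: v0=E3 v1=E4 downbeat P8
  -> R7 @ bar 7 tick 1 v(1,): F3->B3 leap 6st

(7, 1, R7, (1,))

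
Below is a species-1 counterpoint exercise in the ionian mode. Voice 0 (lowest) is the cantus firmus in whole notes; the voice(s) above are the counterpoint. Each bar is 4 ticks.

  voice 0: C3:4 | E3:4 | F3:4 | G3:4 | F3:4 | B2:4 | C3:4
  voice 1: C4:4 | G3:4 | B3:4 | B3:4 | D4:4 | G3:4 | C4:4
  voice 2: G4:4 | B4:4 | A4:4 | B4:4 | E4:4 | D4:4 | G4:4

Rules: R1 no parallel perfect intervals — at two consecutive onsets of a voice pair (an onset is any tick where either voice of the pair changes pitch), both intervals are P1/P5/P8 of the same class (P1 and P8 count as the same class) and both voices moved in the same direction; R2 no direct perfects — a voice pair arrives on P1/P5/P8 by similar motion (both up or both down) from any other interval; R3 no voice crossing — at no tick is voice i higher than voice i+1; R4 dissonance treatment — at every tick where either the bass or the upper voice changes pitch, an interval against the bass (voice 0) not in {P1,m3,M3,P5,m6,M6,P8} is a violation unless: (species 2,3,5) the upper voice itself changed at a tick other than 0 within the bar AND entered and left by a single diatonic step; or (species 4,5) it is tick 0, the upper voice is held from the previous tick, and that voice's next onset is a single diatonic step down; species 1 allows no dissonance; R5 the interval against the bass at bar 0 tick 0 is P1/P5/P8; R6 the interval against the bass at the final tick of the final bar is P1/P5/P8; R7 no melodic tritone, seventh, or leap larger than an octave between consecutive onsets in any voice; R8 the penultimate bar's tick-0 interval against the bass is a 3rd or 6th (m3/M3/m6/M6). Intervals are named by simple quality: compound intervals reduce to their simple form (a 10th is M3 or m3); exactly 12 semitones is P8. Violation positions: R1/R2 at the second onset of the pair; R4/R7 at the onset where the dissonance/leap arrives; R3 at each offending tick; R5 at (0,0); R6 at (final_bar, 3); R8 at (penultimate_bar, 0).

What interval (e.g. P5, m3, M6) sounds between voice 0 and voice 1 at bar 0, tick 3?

voice 0=C3 voice 1=C4 -> P8

P8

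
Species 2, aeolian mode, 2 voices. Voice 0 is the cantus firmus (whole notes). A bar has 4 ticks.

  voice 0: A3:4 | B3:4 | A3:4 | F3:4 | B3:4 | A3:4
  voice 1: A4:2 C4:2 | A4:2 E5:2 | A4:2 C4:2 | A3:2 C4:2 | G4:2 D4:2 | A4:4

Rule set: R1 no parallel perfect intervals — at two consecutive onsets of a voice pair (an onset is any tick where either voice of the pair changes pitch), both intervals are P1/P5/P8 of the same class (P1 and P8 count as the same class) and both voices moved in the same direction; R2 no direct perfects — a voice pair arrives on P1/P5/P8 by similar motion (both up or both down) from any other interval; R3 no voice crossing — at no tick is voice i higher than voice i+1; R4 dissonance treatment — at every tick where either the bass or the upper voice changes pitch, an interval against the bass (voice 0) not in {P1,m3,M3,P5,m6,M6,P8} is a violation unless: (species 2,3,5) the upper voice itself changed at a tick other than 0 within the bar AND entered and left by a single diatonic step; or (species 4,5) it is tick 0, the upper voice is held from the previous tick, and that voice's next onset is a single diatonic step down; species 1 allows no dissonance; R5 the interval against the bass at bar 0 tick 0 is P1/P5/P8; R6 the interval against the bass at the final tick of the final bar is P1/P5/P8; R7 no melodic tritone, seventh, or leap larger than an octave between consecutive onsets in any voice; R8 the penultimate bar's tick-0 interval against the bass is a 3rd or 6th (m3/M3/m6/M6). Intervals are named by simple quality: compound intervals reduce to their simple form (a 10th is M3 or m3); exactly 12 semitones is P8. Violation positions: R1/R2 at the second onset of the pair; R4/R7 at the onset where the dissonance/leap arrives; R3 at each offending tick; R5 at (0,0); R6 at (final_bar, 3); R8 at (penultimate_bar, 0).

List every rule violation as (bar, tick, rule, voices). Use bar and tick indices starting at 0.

(1, 0, R4, (0, 1))
(1, 2, R4, (0, 1))
(2, 0, R2, (0, 1))
(4, 0, R7, (0,))

bar 0: v0=A3 v1=A4 downbeat P8
bar 1: v0=B3 v1=A4 downbeat m7
bar 2: v0=A3 v1=A4 downbeat P8
bar 3: v0=F3 v1=A3 downbeat M3
bar 4: v0=B3 v1=G4 downbeat m6
bar 5: v0=A3 v1=A4 downbeat P8
  -> R4 @ bar 1 tick 0 v(0, 1): B3/A4 m7 untreated
  -> R4 @ bar 1 tick 2 v(0, 1): B3/E5 P4 untreated
  -> R2 @ bar 2 tick 0 v(0, 1): B3/E5 P4 -> A3/A4 P8 similar
  -> R7 @ bar 4 tick 0 v(0,): F3->B3 leap 6st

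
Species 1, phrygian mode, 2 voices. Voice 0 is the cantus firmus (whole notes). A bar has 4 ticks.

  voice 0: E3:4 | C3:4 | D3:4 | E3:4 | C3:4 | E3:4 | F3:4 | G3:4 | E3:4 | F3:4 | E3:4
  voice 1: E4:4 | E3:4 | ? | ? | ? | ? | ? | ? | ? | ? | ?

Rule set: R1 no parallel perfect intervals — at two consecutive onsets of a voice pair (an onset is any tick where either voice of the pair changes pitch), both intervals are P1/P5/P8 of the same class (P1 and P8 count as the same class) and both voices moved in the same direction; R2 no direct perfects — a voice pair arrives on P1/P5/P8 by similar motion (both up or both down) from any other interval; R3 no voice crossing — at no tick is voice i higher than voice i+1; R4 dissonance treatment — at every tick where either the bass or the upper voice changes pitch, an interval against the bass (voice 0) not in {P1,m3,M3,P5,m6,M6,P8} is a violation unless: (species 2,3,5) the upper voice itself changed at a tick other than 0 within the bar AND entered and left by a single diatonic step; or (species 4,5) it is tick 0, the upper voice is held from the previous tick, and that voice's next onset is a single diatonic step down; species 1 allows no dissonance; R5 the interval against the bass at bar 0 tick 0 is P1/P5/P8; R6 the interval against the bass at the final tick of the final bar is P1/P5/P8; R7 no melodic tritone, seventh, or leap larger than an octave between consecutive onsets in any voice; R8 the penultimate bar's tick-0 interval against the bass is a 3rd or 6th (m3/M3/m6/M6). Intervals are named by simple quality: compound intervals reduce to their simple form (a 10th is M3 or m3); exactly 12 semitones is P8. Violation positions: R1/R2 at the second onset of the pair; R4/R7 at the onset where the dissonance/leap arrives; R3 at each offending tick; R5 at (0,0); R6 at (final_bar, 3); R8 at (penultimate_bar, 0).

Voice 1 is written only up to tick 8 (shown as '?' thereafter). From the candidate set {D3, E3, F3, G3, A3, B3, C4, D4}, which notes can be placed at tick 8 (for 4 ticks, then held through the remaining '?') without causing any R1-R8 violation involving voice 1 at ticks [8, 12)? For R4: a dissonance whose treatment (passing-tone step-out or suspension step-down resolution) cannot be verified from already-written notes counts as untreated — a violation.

{B3, D3, F3}

D3: legal
E3: violates R4
F3: legal
G3: violates R4
A3: violates R2
B3: legal
C4: violates R4
D4: violates R2,R7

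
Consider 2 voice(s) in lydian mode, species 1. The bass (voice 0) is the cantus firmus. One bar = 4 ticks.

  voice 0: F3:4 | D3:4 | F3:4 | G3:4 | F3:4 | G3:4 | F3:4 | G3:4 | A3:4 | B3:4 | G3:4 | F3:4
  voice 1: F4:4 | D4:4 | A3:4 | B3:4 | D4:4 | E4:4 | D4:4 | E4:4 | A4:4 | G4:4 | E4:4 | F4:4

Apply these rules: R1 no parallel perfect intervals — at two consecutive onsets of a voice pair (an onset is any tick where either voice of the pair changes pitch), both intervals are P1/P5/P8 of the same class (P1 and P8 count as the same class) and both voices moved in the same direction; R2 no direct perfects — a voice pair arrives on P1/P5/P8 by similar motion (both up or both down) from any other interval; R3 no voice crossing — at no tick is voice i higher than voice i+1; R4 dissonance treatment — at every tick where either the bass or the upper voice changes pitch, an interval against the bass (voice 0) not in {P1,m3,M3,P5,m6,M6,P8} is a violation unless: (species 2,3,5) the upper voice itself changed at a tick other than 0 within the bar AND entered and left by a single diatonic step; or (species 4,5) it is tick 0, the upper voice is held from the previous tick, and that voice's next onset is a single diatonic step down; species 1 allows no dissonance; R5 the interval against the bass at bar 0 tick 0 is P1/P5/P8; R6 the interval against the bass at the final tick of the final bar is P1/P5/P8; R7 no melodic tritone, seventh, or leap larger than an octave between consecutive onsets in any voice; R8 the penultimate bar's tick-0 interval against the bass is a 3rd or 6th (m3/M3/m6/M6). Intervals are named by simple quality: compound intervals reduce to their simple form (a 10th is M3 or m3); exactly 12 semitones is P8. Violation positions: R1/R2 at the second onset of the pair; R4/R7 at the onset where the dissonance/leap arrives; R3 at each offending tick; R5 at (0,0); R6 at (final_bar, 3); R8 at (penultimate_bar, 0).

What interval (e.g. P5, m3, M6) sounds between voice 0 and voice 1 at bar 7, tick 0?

M6

voice 0=G3 voice 1=E4 -> M6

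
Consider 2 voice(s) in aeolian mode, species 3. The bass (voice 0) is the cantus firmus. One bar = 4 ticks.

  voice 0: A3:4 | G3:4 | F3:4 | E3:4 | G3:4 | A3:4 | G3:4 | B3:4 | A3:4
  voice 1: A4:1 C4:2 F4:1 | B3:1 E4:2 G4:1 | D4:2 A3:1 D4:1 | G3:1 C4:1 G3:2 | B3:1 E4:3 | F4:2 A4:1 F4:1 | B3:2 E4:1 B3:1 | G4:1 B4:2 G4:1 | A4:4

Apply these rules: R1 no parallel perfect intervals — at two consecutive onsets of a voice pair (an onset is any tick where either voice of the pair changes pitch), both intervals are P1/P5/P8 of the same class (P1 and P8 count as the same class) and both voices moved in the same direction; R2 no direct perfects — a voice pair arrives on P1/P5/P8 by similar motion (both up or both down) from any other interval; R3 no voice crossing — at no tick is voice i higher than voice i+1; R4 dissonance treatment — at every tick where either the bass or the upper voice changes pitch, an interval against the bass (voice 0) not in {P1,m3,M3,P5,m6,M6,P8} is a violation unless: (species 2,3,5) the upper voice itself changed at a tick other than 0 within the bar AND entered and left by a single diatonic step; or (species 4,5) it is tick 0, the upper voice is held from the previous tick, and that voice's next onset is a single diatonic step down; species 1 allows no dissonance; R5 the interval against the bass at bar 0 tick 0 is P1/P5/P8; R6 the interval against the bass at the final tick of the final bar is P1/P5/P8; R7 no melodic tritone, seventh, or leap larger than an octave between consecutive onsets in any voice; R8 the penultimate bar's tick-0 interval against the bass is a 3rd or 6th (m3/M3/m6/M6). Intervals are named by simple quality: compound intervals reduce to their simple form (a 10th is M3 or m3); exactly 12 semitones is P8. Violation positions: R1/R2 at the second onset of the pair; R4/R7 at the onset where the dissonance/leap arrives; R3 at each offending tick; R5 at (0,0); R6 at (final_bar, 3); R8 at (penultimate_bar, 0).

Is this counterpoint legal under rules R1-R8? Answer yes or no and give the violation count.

No (2 violations)

bar 0: v0=A3 v1=A4 (P8)
bar 1: v0=G3 v1=B3 (M3)
bar 2: v0=F3 v1=D4 (M6)
bar 3: v0=E3 v1=G3 (m3)
bar 4: v0=G3 v1=B3 (M3)
bar 5: v0=A3 v1=F4 (m6)
bar 6: v0=G3 v1=B3 (M3)
bar 7: v0=B3 v1=G4 (m6)
bar 8: v0=A3 v1=A4 (P8)
  R7 @ bar1.0: F4->B3 leap 6st
  R7 @ bar6.0: F4->B3 leap 6st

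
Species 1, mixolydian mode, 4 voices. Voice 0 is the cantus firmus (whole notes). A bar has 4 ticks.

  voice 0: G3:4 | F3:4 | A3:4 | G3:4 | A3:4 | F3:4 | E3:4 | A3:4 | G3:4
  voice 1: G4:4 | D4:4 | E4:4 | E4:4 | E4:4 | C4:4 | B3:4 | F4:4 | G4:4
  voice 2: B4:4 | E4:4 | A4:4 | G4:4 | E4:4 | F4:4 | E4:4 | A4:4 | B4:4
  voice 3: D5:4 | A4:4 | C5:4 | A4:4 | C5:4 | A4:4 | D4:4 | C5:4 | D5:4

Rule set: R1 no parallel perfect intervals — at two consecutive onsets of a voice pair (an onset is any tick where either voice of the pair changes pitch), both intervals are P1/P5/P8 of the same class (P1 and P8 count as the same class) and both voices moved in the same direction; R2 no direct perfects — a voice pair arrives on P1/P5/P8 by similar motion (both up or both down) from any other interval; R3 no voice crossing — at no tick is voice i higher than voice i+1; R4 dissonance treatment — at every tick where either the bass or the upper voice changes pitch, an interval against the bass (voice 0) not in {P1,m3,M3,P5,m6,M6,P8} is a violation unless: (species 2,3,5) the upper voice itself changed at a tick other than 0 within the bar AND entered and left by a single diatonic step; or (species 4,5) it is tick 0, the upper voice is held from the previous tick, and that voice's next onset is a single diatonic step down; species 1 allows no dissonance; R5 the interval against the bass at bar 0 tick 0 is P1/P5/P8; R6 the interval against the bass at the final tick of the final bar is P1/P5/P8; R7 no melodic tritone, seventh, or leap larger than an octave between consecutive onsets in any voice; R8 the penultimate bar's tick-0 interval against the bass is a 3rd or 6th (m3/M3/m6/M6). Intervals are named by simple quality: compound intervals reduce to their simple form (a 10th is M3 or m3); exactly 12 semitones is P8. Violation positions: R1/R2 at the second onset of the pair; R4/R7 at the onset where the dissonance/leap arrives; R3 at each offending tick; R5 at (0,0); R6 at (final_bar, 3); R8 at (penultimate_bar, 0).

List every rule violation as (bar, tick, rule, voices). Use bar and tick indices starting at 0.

bar 0: v0=G3 v1=G4 v2=B4 v3=D5 downbeat P5
bar 1: v0=F3 v1=D4 v2=E4 v3=A4 downbeat M3
bar 2: v0=A3 v1=E4 v2=A4 v3=C5 downbeat m3
bar 3: v0=G3 v1=E4 v2=G4 v3=A4 downbeat M2
bar 4: v0=A3 v1=E4 v2=E4 v3=C5 downbeat m3
bar 5: v0=F3 v1=C4 v2=F4 v3=A4 downbeat M3
bar 6: v0=E3 v1=B3 v2=E4 v3=D4 downbeat m7
bar 7: v0=A3 v1=F4 v2=A4 v3=C5 downbeat m3
bar 8: v0=G3 v1=G4 v2=B4 v3=D5 downbeat P5
  -> R5 @ bar 0 tick 0 v(0, 2): opens on M3
  -> R1 @ bar 1 tick 0 v(1, 3): G4/D5 P5 -> D4/A4 P5 similar
  -> R4 @ bar 1 tick 0 v(0, 2): F3/E4 M7 untreated
  -> R2 @ bar 2 tick 0 v(0, 1): F3/D4 M6 -> A3/E4 P5 similar
  -> R2 @ bar 2 tick 0 v(0, 2): F3/E4 M7 -> A3/A4 P8 similar
  -> R1 @ bar 3 tick 0 v(0, 2): A3/A4 P8 -> G3/G4 P8 similar
  -> R4 @ bar 3 tick 0 v(0, 3): G3/A4 M2 untreated
  -> R1 @ bar 5 tick 0 v(0, 1): A3/E4 P5 -> F3/C4 P5 similar
  -> R1 @ bar 6 tick 0 v(0, 1): F3/C4 P5 -> E3/B3 P5 similar
  -> R1 @ bar 6 tick 0 v(0, 2): F3/F4 P8 -> E3/E4 P8 similar
  -> R3 @ bar 6 tick 0 v(2, 3): E4 above D4
  -> R4 @ bar 6 tick 0 v(0, 3): E3/D4 m7 untreated
  -> R3 @ bar 6 tick 1 v(2, 3): E4 above D4
  -> R3 @ bar 6 tick 2 v(2, 3): E4 above D4
  -> R3 @ bar 6 tick 3 v(2, 3): E4 above D4
  -> R1 @ bar 7 tick 0 v(0, 2): E3/E4 P8 -> A3/A4 P8 similar
  -> R2 @ bar 7 tick 0 v(1, 3): B3/D4 m3 -> F4/C5 P5 similar
  -> R7 @ bar 7 tick 0 v(1,): B3->F4 leap 6st
  -> R7 @ bar 7 tick 0 v(3,): D4->C5 leap 10st
  -> R8 @ bar 7 tick 0 v(0, 2): penult P8 not 3rd/6th
  -> R1 @ bar 8 tick 0 v(1, 3): F4/C5 P5 -> G4/D5 P5 similar
  -> R6 @ bar 8 tick 3 v(0, 2): closes on M3

(0, 0, R5, (0, 2))
(1, 0, R1, (1, 3))
(1, 0, R4, (0, 2))
(2, 0, R2, (0, 1))
(2, 0, R2, (0, 2))
(3, 0, R1, (0, 2))
(3, 0, R4, (0, 3))
(5, 0, R1, (0, 1))
(6, 0, R1, (0, 1))
(6, 0, R1, (0, 2))
(6, 0, R3, (2, 3))
(6, 0, R4, (0, 3))
(6, 1, R3, (2, 3))
(6, 2, R3, (2, 3))
(6, 3, R3, (2, 3))
(7, 0, R1, (0, 2))
(7, 0, R2, (1, 3))
(7, 0, R7, (1,))
(7, 0, R7, (3,))
(7, 0, R8, (0, 2))
(8, 0, R1, (1, 3))
(8, 3, R6, (0, 2))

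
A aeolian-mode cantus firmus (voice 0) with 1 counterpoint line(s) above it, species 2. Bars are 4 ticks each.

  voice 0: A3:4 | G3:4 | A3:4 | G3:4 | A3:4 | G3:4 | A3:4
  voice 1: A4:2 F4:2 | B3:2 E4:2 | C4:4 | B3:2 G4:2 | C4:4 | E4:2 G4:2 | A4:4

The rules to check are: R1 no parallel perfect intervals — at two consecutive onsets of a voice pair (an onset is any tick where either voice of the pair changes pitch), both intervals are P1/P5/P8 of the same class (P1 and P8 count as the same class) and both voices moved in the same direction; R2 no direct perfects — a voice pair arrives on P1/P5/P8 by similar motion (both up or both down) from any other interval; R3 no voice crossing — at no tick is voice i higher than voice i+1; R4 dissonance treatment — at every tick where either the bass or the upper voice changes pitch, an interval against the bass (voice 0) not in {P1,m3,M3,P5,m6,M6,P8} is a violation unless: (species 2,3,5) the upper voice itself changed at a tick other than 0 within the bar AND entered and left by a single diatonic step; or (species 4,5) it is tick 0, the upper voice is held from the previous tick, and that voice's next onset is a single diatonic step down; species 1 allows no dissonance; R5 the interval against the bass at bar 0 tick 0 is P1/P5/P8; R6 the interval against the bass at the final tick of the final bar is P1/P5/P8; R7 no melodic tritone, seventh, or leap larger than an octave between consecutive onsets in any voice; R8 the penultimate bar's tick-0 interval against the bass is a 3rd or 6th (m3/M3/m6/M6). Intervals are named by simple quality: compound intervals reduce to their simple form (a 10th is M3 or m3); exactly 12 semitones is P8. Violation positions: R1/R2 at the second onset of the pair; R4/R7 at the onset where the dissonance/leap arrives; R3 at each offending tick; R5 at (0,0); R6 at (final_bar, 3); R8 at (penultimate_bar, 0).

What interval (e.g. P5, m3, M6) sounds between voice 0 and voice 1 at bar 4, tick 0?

m3

voice 0=A3 voice 1=C4 -> m3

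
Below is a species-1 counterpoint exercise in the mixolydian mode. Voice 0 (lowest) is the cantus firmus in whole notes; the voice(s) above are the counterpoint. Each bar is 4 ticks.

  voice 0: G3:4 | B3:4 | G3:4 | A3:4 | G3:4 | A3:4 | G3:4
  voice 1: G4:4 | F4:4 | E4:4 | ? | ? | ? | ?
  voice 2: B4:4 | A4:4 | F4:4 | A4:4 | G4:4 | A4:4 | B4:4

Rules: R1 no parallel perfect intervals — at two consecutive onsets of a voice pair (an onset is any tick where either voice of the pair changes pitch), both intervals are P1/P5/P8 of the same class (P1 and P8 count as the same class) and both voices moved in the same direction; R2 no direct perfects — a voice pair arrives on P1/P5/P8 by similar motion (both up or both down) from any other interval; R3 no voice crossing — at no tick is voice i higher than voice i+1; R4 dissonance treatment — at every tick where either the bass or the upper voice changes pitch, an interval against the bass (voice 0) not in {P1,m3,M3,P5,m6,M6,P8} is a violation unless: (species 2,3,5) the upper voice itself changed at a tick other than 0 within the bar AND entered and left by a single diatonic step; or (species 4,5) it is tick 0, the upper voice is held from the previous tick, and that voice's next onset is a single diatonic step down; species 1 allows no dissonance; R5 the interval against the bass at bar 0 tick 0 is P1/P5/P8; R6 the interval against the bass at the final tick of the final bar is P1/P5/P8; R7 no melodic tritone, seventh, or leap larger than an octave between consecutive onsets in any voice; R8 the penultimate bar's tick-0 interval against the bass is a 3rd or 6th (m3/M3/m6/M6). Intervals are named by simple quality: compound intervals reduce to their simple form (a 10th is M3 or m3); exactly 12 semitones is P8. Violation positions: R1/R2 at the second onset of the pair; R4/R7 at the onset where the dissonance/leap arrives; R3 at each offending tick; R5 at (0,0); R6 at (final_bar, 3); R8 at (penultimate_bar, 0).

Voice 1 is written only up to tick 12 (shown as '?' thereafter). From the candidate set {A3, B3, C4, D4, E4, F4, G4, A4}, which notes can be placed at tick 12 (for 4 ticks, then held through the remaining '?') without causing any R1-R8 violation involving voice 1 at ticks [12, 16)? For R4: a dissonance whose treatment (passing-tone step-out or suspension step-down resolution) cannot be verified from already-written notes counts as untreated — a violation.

{A3, C4, E4, F4}

A3: legal
B3: violates R4
C4: legal
D4: violates R4
E4: legal
F4: legal
G4: violates R4
A4: violates R2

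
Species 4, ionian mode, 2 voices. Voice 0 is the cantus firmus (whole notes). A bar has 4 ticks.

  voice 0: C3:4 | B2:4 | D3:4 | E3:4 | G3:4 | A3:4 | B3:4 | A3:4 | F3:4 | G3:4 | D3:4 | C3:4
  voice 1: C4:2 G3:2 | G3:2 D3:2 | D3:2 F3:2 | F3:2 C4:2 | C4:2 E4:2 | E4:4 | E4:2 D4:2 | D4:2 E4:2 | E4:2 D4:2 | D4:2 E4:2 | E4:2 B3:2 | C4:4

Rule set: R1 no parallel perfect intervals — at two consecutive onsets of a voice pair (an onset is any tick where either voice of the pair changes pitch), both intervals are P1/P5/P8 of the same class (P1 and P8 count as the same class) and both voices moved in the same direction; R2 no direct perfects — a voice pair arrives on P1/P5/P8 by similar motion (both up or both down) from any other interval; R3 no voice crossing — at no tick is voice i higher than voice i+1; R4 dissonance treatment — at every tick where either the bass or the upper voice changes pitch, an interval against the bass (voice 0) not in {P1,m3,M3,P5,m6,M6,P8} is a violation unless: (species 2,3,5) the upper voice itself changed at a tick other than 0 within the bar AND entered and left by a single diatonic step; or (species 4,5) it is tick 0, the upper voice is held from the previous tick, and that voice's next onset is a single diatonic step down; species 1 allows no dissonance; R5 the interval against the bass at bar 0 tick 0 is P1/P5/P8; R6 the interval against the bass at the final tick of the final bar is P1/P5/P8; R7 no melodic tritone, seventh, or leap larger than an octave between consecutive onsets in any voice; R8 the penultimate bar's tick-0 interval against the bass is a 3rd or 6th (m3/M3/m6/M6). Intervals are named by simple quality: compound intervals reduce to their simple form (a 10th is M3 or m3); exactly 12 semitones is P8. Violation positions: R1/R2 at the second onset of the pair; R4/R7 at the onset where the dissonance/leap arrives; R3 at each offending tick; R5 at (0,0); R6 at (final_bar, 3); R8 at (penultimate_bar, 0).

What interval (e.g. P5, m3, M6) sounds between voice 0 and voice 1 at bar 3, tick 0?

voice 0=E3 voice 1=F3 -> m2

m2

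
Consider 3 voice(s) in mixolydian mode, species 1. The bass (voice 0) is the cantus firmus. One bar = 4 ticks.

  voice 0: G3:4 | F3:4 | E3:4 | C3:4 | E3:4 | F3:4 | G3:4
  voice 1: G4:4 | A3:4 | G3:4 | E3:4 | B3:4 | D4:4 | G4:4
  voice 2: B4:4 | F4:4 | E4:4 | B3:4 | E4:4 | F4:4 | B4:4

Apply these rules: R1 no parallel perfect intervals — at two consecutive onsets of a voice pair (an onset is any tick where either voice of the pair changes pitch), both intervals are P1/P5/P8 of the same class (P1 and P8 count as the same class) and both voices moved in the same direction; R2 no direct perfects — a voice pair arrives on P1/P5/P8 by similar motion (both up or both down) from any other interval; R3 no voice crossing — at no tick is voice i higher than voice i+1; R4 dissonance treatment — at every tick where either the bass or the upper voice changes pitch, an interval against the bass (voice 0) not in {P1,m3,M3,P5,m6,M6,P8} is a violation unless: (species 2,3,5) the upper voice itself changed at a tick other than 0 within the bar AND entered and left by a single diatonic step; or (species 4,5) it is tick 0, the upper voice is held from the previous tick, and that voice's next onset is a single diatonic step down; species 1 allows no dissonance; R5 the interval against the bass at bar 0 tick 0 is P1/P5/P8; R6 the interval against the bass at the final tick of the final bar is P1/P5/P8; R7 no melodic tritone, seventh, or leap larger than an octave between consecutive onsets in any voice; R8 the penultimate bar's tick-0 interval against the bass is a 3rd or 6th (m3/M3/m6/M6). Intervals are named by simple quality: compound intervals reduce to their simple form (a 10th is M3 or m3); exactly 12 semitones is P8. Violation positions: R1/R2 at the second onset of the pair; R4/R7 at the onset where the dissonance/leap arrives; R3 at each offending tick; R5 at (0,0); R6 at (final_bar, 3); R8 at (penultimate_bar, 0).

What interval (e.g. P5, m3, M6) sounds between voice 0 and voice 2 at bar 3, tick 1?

M7

voice 0=C3 voice 2=B3 -> M7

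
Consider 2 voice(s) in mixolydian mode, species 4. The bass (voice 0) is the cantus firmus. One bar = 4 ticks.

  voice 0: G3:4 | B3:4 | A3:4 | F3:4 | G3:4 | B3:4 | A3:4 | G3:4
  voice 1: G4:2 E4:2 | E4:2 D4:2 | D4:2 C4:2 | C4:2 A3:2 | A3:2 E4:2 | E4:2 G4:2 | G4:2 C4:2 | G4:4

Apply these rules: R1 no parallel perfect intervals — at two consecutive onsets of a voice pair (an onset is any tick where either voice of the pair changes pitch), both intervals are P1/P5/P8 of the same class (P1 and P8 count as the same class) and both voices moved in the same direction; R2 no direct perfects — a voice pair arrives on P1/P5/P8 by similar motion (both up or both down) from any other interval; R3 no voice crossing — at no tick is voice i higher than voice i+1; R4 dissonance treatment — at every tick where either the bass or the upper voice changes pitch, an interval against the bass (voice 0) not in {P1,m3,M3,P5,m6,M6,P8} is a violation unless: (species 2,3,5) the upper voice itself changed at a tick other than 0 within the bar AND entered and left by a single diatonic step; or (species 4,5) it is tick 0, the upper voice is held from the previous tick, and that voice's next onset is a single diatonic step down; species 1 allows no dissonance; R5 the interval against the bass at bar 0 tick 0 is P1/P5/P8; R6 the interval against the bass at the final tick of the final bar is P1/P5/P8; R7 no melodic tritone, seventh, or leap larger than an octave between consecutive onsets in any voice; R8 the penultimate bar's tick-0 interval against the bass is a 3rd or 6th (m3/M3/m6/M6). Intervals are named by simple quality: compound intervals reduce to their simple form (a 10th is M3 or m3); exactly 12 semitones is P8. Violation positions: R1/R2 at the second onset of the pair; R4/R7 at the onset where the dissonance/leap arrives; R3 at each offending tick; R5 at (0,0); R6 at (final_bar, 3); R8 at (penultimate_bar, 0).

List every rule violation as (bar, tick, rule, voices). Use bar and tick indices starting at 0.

(4, 0, R4, (0, 1))
(5, 0, R4, (0, 1))
(6, 0, R4, (0, 1))
(6, 0, R8, (0, 1))

bar 0: v0=G3 v1=G4 downbeat P8
bar 1: v0=B3 v1=E4 downbeat P4
bar 2: v0=A3 v1=D4 downbeat P4
bar 3: v0=F3 v1=C4 downbeat P5
bar 4: v0=G3 v1=A3 downbeat M2
bar 5: v0=B3 v1=E4 downbeat P4
bar 6: v0=A3 v1=G4 downbeat m7
bar 7: v0=G3 v1=G4 downbeat P8
  -> R4 @ bar 4 tick 0 v(0, 1): G3/A3 M2 untreated
  -> R4 @ bar 5 tick 0 v(0, 1): B3/E4 P4 untreated
  -> R4 @ bar 6 tick 0 v(0, 1): A3/G4 m7 untreated
  -> R8 @ bar 6 tick 0 v(0, 1): penult m7 not 3rd/6th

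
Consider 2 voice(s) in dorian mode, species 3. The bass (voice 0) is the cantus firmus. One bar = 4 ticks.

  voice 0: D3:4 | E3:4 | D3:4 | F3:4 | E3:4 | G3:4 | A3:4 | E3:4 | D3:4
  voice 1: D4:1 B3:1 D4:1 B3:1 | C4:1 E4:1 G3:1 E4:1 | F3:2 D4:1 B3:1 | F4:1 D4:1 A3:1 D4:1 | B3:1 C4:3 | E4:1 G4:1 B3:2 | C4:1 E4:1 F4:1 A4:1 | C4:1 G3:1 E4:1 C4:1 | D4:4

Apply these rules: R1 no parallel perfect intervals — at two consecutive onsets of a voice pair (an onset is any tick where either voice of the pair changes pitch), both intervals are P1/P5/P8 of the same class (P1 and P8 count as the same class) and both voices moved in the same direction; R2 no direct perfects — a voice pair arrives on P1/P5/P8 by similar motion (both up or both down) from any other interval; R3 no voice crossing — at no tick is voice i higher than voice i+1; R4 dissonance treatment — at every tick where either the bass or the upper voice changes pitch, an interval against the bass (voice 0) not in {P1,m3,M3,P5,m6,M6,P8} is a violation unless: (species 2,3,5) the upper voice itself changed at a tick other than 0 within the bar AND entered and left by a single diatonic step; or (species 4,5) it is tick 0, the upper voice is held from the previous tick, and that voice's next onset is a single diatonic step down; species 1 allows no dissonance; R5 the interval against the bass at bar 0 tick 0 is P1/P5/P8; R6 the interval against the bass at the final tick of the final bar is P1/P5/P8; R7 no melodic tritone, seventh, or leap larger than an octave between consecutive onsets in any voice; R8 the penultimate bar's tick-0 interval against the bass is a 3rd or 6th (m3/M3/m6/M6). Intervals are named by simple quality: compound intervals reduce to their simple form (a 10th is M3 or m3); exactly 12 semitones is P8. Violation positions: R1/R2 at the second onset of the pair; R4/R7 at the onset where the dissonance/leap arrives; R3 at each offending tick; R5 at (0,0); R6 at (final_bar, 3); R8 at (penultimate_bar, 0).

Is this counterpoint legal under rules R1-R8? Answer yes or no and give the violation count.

No (4 violations)

bar 0: v0=D3 v1=D4 (P8)
bar 1: v0=E3 v1=C4 (m6)
bar 2: v0=D3 v1=F3 (m3)
bar 3: v0=F3 v1=F4 (P8)
bar 4: v0=E3 v1=B3 (P5)
bar 5: v0=G3 v1=E4 (M6)
bar 6: v0=A3 v1=C4 (m3)
bar 7: v0=E3 v1=C4 (m6)
bar 8: v0=D3 v1=D4 (P8)
  R7 @ bar2.0: E4->F3 leap 11st
  R2 @ bar3.0: D3/B3 M6 -> F3/F4 P8 similar
  R7 @ bar3.0: B3->F4 leap 6st
  R2 @ bar4.0: F3/D4 M6 -> E3/B3 P5 similar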